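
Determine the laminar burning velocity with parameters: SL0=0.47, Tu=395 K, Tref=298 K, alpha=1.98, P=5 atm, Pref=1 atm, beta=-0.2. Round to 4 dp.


SL = SL0 * (Tu/Tref)^alpha * (P/Pref)^beta
T ratio = 395/298 = 1.32550336
(T ratio)^alpha = 1.32550336^1.98 = 1.747085
(P/Pref)^beta = 5^(-0.2) = 0.724780
SL = 0.47 * 1.747085 * 0.724780 = 0.5951 m/s


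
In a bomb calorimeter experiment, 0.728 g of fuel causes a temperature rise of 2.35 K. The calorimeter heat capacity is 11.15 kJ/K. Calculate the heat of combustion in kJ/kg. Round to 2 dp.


Hc = C_cal * delta_T / m_fuel
Q_released = 11.15 * 2.35 = 26.2025 kJ
m_fuel = 0.728 g = 0.728/1000 kg = 0.000728 kg
Hc = 26.2025 / 0.000728 = 35992.45 kJ/kg


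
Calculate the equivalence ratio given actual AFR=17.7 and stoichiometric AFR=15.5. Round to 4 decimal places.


phi = AFR_stoich / AFR_actual
phi = 15.5 / 17.7 = 0.8757


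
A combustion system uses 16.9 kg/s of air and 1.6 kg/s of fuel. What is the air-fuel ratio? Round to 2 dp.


AFR = m_air / m_fuel
AFR = 16.9 / 1.6 = 10.56


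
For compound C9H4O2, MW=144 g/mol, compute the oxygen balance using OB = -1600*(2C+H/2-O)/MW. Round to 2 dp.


OB = -1600 * (2C + H/2 - O) / MW
Inner = 2*9 + 4/2 - 2 = 18.00
OB = -1600 * 18.00 / 144 = -200.00%


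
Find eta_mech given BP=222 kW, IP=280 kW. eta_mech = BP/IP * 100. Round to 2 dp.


eta_mech = (BP / IP) * 100
Ratio = 222 / 280 = 0.7929
eta_mech = 0.7929 * 100 = 79.29%


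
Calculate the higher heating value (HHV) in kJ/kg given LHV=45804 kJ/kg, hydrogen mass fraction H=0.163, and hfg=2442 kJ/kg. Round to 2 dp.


HHV = LHV + hfg * 9 * H
Water addition = 2442 * 9 * 0.163 = 3582.414 kJ/kg
HHV = 45804 + 3582.414 = 49386.41 kJ/kg


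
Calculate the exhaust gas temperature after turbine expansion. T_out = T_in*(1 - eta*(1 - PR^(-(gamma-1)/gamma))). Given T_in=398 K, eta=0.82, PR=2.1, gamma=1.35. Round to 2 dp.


T_out = T_in * (1 - eta * (1 - PR^(-(gamma-1)/gamma)))
Exponent = -(1.35-1)/1.35 = -0.25925926
PR^exp = 2.1^(-0.25925926) = 0.82501466
Factor = 1 - 0.82*(1 - 0.82501466) = 0.85651202
T_out = 398 * 0.85651202 = 340.89 K


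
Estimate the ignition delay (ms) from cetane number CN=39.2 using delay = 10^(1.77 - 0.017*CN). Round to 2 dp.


delay = 10^(1.77 - 0.017*CN)
Exponent = 1.77 - 0.017*39.2 = 1.1036
delay = 10^1.1036 = 12.69 ms


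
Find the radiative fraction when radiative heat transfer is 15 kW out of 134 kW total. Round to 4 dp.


f_rad = Q_rad / Q_total
f_rad = 15 / 134 = 0.1119


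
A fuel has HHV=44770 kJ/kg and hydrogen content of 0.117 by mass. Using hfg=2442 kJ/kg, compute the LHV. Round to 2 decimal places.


LHV = HHV - hfg * 9 * H
Water correction = 2442 * 9 * 0.117 = 2571.426 kJ/kg
LHV = 44770 - 2571.426 = 42198.57 kJ/kg


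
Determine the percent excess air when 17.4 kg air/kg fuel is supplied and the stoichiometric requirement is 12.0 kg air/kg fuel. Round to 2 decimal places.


Excess air = actual - stoichiometric = 17.4 - 12.0 = 5.40 kg/kg fuel
Excess air % = (excess / stoich) * 100 = (5.40 / 12.0) * 100 = 45.00%


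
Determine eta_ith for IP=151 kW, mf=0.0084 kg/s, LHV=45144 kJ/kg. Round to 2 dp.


eta_ith = (IP / (mf * LHV)) * 100
Denominator = 0.0084 * 45144 = 379.2096 kW
eta_ith = (151 / 379.2096) * 100 = 39.82%


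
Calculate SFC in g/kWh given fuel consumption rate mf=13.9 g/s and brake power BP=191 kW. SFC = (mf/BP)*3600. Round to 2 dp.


SFC = (mf / BP) * 3600
Rate = 13.9 / 191 = 0.072775 g/(s*kW)
SFC = 0.072775 * 3600 = 261.99 g/kWh


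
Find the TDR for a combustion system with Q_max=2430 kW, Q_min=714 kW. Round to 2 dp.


TDR = Q_max / Q_min
TDR = 2430 / 714 = 3.40


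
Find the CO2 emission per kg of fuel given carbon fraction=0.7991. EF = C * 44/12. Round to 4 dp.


EF = C_frac * (M_CO2 / M_C)
EF = 0.7991 * (44/12)
EF = 0.7991 * 3.666667 = 2.9300 kg_CO2/kg_fuel


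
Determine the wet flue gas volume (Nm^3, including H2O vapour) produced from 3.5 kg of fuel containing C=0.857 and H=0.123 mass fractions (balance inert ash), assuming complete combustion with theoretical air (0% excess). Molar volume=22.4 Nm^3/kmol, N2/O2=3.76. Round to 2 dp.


Per kg fuel: CO2 = (C/12 kmol)*22.4 = (0.857/12)*22.4 = 1.59973 Nm^3
Per kg fuel: H2O = (H/2 kmol)*22.4 = (0.123/2)*22.4 = 1.37760 Nm^3
O2 needed per kg fuel = C/12 + H/4 = 0.857/12 + 0.123/4 = 0.10216667 kmol
Per kg fuel: N2 = O2*3.76*22.4 = 0.10216667*3.76*22.4 = 8.60489 Nm^3
Total per kg = 1.59973 + 1.37760 + 8.60489 = 11.58222 Nm^3
Total = 11.58222 * 3.5 = 40.54 Nm^3


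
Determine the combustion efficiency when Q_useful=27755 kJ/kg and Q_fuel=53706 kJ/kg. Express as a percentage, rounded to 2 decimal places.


Efficiency = (Q_useful / Q_fuel) * 100
Efficiency = (27755 / 53706) * 100
Efficiency = 0.5168 * 100 = 51.68%


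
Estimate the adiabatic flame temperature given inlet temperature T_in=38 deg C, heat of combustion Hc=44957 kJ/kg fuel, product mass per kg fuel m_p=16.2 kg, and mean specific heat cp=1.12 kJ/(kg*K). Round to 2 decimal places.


T_ad = T_in + Hc / (m_p * cp)
Denominator = 16.2 * 1.12 = 18.1440
Temperature rise = 44957 / 18.1440 = 2477.79 K
T_ad = 38 + 2477.79 = 2515.79 deg C


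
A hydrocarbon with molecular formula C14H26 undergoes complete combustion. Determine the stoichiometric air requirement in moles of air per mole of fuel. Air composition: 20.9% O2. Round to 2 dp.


Balanced combustion: C14H26 + 20.5 O2 -> 14 CO2 + 13 H2O
O2 needed = C + H/4 = 14 + 26/4 = 20.50 moles
Air moles = O2 / 0.209 = 20.50 / 0.209 = 98.09 moles air


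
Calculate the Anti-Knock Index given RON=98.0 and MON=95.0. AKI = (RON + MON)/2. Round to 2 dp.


AKI = (RON + MON) / 2
AKI = (98.0 + 95.0) / 2
AKI = 193.0 / 2 = 96.50


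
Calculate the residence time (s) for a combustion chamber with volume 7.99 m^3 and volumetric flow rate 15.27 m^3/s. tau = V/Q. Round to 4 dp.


tau = V / Q_flow
tau = 7.99 / 15.27 = 0.5232 s


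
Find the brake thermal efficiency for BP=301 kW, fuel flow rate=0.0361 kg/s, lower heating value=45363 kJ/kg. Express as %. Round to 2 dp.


eta_BTE = (BP / (mf * LHV)) * 100
Denominator = 0.0361 * 45363 = 1637.6043 kW
eta_BTE = (301 / 1637.6043) * 100 = 18.38%


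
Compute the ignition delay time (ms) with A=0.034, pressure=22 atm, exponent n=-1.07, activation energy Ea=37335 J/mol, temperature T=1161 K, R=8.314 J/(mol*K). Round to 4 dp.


tau = A * P^n * exp(Ea/(R*T))
P^n = 22^(-1.07) = 0.03661067
Ea/(R*T) = 37335/(8.314*1161) = 3.867888
exp(Ea/(R*T)) = 47.841250
tau = 0.034 * 0.03661067 * 47.841250 = 0.0596 ms


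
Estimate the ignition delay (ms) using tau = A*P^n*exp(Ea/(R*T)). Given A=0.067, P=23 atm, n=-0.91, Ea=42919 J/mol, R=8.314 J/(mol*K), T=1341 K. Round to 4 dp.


tau = A * P^n * exp(Ea/(R*T))
P^n = 23^(-0.91) = 0.05765376
Ea/(R*T) = 42919/(8.314*1341) = 3.849557
exp(Ea/(R*T)) = 46.972267
tau = 0.067 * 0.05765376 * 46.972267 = 0.1814 ms


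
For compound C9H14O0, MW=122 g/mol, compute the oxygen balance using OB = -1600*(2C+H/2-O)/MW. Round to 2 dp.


OB = -1600 * (2C + H/2 - O) / MW
Inner = 2*9 + 14/2 - 0 = 25.00
OB = -1600 * 25.00 / 122 = -327.87%


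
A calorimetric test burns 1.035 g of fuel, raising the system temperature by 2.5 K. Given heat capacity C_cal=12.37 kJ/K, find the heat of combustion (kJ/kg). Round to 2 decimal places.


Hc = C_cal * delta_T / m_fuel
Q_released = 12.37 * 2.5 = 30.9250 kJ
m_fuel = 1.035 g = 1.035/1000 kg = 0.001035 kg
Hc = 30.9250 / 0.001035 = 29879.23 kJ/kg


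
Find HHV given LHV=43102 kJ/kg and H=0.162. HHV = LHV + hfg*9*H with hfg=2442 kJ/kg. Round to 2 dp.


HHV = LHV + hfg * 9 * H
Water addition = 2442 * 9 * 0.162 = 3560.436 kJ/kg
HHV = 43102 + 3560.436 = 46662.44 kJ/kg


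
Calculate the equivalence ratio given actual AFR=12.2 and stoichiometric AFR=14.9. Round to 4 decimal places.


phi = AFR_stoich / AFR_actual
phi = 14.9 / 12.2 = 1.2213


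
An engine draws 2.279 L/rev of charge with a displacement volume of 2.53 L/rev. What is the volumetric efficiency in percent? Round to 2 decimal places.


eta_v = (V_actual / V_disp) * 100
Ratio = 2.279 / 2.53 = 0.9008
eta_v = 0.9008 * 100 = 90.08%


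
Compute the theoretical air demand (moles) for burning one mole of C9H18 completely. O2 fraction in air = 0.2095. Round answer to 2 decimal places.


Balanced combustion: C9H18 + 13.5 O2 -> 9 CO2 + 9 H2O
O2 needed = C + H/4 = 9 + 18/4 = 13.50 moles
Air moles = O2 / 0.2095 = 13.50 / 0.2095 = 64.44 moles air


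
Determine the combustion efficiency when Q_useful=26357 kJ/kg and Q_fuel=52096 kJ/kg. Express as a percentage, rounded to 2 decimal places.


Efficiency = (Q_useful / Q_fuel) * 100
Efficiency = (26357 / 52096) * 100
Efficiency = 0.5059 * 100 = 50.59%


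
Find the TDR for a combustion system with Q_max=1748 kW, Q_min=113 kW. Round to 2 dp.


TDR = Q_max / Q_min
TDR = 1748 / 113 = 15.47


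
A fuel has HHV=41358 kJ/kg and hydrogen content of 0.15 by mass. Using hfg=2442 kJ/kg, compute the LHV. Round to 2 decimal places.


LHV = HHV - hfg * 9 * H
Water correction = 2442 * 9 * 0.15 = 3296.700 kJ/kg
LHV = 41358 - 3296.700 = 38061.30 kJ/kg


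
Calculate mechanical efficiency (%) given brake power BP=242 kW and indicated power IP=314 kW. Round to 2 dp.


eta_mech = (BP / IP) * 100
Ratio = 242 / 314 = 0.7707
eta_mech = 0.7707 * 100 = 77.07%


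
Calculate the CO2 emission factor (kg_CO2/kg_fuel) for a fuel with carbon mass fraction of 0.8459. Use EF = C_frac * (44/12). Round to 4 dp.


EF = C_frac * (M_CO2 / M_C)
EF = 0.8459 * (44/12)
EF = 0.8459 * 3.666667 = 3.1016 kg_CO2/kg_fuel


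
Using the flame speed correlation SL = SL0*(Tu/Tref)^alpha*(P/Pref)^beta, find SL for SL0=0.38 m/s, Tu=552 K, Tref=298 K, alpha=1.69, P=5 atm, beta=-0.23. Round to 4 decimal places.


SL = SL0 * (Tu/Tref)^alpha * (P/Pref)^beta
T ratio = 552/298 = 1.85234899
(T ratio)^alpha = 1.85234899^1.69 = 2.834337
(P/Pref)^beta = 5^(-0.23) = 0.690616
SL = 0.38 * 2.834337 * 0.690616 = 0.7438 m/s


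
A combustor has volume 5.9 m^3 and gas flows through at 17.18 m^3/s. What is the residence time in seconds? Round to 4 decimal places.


tau = V / Q_flow
tau = 5.9 / 17.18 = 0.3434 s


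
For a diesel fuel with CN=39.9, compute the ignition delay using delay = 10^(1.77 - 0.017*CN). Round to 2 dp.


delay = 10^(1.77 - 0.017*CN)
Exponent = 1.77 - 0.017*39.9 = 1.0917
delay = 10^1.0917 = 12.35 ms


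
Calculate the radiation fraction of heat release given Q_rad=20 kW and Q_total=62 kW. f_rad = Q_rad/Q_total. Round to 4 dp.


f_rad = Q_rad / Q_total
f_rad = 20 / 62 = 0.3226


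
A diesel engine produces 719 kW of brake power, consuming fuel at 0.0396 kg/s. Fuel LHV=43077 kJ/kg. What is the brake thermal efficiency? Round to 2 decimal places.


eta_BTE = (BP / (mf * LHV)) * 100
Denominator = 0.0396 * 43077 = 1705.8492 kW
eta_BTE = (719 / 1705.8492) * 100 = 42.15%


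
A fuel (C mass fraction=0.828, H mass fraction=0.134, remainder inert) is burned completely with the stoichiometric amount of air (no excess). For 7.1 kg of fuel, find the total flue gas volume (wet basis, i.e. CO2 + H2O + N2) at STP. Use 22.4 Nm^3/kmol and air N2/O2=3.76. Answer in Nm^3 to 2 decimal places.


Per kg fuel: CO2 = (C/12 kmol)*22.4 = (0.828/12)*22.4 = 1.54560 Nm^3
Per kg fuel: H2O = (H/2 kmol)*22.4 = (0.134/2)*22.4 = 1.50080 Nm^3
O2 needed per kg fuel = C/12 + H/4 = 0.828/12 + 0.134/4 = 0.10250000 kmol
Per kg fuel: N2 = O2*3.76*22.4 = 0.10250000*3.76*22.4 = 8.63296 Nm^3
Total per kg = 1.54560 + 1.50080 + 8.63296 = 11.67936 Nm^3
Total = 11.67936 * 7.1 = 82.92 Nm^3


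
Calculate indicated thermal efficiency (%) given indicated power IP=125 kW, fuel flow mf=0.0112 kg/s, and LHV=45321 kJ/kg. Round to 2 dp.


eta_ith = (IP / (mf * LHV)) * 100
Denominator = 0.0112 * 45321 = 507.5952 kW
eta_ith = (125 / 507.5952) * 100 = 24.63%


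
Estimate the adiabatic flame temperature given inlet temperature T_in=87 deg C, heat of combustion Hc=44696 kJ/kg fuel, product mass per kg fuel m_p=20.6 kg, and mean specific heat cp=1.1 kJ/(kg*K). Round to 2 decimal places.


T_ad = T_in + Hc / (m_p * cp)
Denominator = 20.6 * 1.1 = 22.6600
Temperature rise = 44696 / 22.6600 = 1972.46 K
T_ad = 87 + 1972.46 = 2059.46 deg C


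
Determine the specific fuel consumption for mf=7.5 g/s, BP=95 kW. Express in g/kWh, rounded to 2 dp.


SFC = (mf / BP) * 3600
Rate = 7.5 / 95 = 0.078947 g/(s*kW)
SFC = 0.078947 * 3600 = 284.21 g/kWh


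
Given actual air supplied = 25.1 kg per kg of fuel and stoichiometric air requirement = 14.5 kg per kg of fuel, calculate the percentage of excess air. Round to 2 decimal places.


Excess air = actual - stoichiometric = 25.1 - 14.5 = 10.60 kg/kg fuel
Excess air % = (excess / stoich) * 100 = (10.60 / 14.5) * 100 = 73.10%


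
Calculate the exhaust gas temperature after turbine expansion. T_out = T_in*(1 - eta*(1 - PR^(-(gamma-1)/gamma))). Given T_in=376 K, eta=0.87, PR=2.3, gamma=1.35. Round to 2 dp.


T_out = T_in * (1 - eta * (1 - PR^(-(gamma-1)/gamma)))
Exponent = -(1.35-1)/1.35 = -0.25925926
PR^exp = 2.3^(-0.25925926) = 0.80578413
Factor = 1 - 0.87*(1 - 0.80578413) = 0.83103219
T_out = 376 * 0.83103219 = 312.47 K


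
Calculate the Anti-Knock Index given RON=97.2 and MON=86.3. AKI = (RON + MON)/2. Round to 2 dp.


AKI = (RON + MON) / 2
AKI = (97.2 + 86.3) / 2
AKI = 183.5 / 2 = 91.75


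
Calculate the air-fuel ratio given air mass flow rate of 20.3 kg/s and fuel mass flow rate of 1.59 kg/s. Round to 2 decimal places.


AFR = m_air / m_fuel
AFR = 20.3 / 1.59 = 12.77


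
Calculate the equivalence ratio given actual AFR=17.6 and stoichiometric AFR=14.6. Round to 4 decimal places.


phi = AFR_stoich / AFR_actual
phi = 14.6 / 17.6 = 0.8295


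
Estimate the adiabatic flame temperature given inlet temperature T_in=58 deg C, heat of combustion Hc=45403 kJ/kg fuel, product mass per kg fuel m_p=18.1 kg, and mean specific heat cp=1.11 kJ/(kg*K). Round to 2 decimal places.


T_ad = T_in + Hc / (m_p * cp)
Denominator = 18.1 * 1.11 = 20.0910
Temperature rise = 45403 / 20.0910 = 2259.87 K
T_ad = 58 + 2259.87 = 2317.87 deg C


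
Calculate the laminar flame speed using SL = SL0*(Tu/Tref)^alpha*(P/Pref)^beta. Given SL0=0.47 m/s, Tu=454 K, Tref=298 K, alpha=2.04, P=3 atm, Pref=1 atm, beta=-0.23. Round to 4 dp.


SL = SL0 * (Tu/Tref)^alpha * (P/Pref)^beta
T ratio = 454/298 = 1.52348993
(T ratio)^alpha = 1.52348993^2.04 = 2.360439
(P/Pref)^beta = 3^(-0.23) = 0.776716
SL = 0.47 * 2.360439 * 0.776716 = 0.8617 m/s


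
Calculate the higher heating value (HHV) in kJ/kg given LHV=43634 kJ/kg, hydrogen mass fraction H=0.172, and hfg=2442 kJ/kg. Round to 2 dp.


HHV = LHV + hfg * 9 * H
Water addition = 2442 * 9 * 0.172 = 3780.216 kJ/kg
HHV = 43634 + 3780.216 = 47414.22 kJ/kg


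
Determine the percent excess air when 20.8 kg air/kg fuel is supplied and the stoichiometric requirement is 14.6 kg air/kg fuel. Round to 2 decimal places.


Excess air = actual - stoichiometric = 20.8 - 14.6 = 6.20 kg/kg fuel
Excess air % = (excess / stoich) * 100 = (6.20 / 14.6) * 100 = 42.47%


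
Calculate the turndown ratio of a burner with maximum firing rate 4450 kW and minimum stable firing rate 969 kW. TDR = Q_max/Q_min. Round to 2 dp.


TDR = Q_max / Q_min
TDR = 4450 / 969 = 4.59


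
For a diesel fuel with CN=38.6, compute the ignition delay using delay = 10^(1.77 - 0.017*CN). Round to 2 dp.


delay = 10^(1.77 - 0.017*CN)
Exponent = 1.77 - 0.017*38.6 = 1.1138
delay = 10^1.1138 = 13.00 ms


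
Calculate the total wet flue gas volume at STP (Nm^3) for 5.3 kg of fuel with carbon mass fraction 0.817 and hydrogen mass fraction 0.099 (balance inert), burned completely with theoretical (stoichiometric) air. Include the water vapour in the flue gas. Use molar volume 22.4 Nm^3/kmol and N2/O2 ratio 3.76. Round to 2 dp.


Per kg fuel: CO2 = (C/12 kmol)*22.4 = (0.817/12)*22.4 = 1.52507 Nm^3
Per kg fuel: H2O = (H/2 kmol)*22.4 = (0.099/2)*22.4 = 1.10880 Nm^3
O2 needed per kg fuel = C/12 + H/4 = 0.817/12 + 0.099/4 = 0.09283333 kmol
Per kg fuel: N2 = O2*3.76*22.4 = 0.09283333*3.76*22.4 = 7.81879 Nm^3
Total per kg = 1.52507 + 1.10880 + 7.81879 = 10.45266 Nm^3
Total = 10.45266 * 5.3 = 55.40 Nm^3


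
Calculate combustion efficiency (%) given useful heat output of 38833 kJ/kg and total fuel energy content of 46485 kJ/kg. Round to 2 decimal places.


Efficiency = (Q_useful / Q_fuel) * 100
Efficiency = (38833 / 46485) * 100
Efficiency = 0.8354 * 100 = 83.54%


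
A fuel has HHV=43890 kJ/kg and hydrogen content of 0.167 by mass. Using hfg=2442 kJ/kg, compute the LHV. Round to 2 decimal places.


LHV = HHV - hfg * 9 * H
Water correction = 2442 * 9 * 0.167 = 3670.326 kJ/kg
LHV = 43890 - 3670.326 = 40219.67 kJ/kg


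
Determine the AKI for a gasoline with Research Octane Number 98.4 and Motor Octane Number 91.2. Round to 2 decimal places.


AKI = (RON + MON) / 2
AKI = (98.4 + 91.2) / 2
AKI = 189.6 / 2 = 94.80


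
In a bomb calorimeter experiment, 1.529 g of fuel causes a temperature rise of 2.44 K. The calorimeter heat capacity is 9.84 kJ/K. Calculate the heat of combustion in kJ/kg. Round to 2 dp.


Hc = C_cal * delta_T / m_fuel
Q_released = 9.84 * 2.44 = 24.0096 kJ
m_fuel = 1.529 g = 1.529/1000 kg = 0.001529 kg
Hc = 24.0096 / 0.001529 = 15702.81 kJ/kg


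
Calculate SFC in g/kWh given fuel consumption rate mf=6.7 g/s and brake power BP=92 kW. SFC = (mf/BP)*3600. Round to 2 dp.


SFC = (mf / BP) * 3600
Rate = 6.7 / 92 = 0.072826 g/(s*kW)
SFC = 0.072826 * 3600 = 262.17 g/kWh


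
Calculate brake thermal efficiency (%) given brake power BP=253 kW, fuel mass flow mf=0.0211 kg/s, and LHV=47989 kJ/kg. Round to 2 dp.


eta_BTE = (BP / (mf * LHV)) * 100
Denominator = 0.0211 * 47989 = 1012.5679 kW
eta_BTE = (253 / 1012.5679) * 100 = 24.99%


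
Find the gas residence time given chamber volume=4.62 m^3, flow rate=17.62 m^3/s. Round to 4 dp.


tau = V / Q_flow
tau = 4.62 / 17.62 = 0.2622 s


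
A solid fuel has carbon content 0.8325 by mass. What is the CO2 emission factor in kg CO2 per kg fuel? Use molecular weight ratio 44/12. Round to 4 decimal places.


EF = C_frac * (M_CO2 / M_C)
EF = 0.8325 * (44/12)
EF = 0.8325 * 3.666667 = 3.0525 kg_CO2/kg_fuel


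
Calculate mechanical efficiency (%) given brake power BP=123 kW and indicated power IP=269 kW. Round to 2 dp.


eta_mech = (BP / IP) * 100
Ratio = 123 / 269 = 0.4572
eta_mech = 0.4572 * 100 = 45.72%


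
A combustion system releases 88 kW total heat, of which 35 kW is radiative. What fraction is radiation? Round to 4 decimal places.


f_rad = Q_rad / Q_total
f_rad = 35 / 88 = 0.3977


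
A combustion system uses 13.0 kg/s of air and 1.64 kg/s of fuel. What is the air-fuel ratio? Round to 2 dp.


AFR = m_air / m_fuel
AFR = 13.0 / 1.64 = 7.93


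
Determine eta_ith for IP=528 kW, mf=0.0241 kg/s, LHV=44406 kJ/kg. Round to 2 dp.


eta_ith = (IP / (mf * LHV)) * 100
Denominator = 0.0241 * 44406 = 1070.1846 kW
eta_ith = (528 / 1070.1846) * 100 = 49.34%


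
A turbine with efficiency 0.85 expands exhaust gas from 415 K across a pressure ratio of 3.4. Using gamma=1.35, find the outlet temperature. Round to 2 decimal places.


T_out = T_in * (1 - eta * (1 - PR^(-(gamma-1)/gamma)))
Exponent = -(1.35-1)/1.35 = -0.25925926
PR^exp = 3.4^(-0.25925926) = 0.72813041
Factor = 1 - 0.85*(1 - 0.72813041) = 0.76891085
T_out = 415 * 0.76891085 = 319.10 K


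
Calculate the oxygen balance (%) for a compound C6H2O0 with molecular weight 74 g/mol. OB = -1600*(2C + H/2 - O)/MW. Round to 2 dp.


OB = -1600 * (2C + H/2 - O) / MW
Inner = 2*6 + 2/2 - 0 = 13.00
OB = -1600 * 13.00 / 74 = -281.08%


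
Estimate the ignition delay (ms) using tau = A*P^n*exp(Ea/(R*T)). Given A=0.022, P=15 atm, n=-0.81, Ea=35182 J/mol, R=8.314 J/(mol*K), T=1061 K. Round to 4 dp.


tau = A * P^n * exp(Ea/(R*T))
P^n = 15^(-0.81) = 0.11152342
Ea/(R*T) = 35182/(8.314*1061) = 3.988367
exp(Ea/(R*T)) = 53.966693
tau = 0.022 * 0.11152342 * 53.966693 = 0.1324 ms


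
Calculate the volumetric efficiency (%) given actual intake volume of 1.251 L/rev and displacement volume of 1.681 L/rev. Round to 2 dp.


eta_v = (V_actual / V_disp) * 100
Ratio = 1.251 / 1.681 = 0.7442
eta_v = 0.7442 * 100 = 74.42%


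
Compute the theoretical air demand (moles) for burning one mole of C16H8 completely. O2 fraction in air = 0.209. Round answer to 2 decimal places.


Balanced combustion: C16H8 + 18 O2 -> 16 CO2 + 4 H2O
O2 needed = C + H/4 = 16 + 8/4 = 18.00 moles
Air moles = O2 / 0.209 = 18.00 / 0.209 = 86.12 moles air


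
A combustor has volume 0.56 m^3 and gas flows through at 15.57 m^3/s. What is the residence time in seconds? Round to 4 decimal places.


tau = V / Q_flow
tau = 0.56 / 15.57 = 0.0360 s


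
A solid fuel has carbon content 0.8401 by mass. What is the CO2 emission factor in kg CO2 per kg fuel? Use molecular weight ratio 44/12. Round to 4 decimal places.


EF = C_frac * (M_CO2 / M_C)
EF = 0.8401 * (44/12)
EF = 0.8401 * 3.666667 = 3.0804 kg_CO2/kg_fuel


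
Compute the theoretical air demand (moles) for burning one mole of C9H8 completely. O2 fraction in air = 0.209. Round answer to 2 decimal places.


Balanced combustion: C9H8 + 11 O2 -> 9 CO2 + 4 H2O
O2 needed = C + H/4 = 9 + 8/4 = 11.00 moles
Air moles = O2 / 0.209 = 11.00 / 0.209 = 52.63 moles air


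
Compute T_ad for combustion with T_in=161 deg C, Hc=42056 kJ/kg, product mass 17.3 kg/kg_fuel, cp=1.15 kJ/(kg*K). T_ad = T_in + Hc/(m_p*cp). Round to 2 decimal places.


T_ad = T_in + Hc / (m_p * cp)
Denominator = 17.3 * 1.15 = 19.8950
Temperature rise = 42056 / 19.8950 = 2113.90 K
T_ad = 161 + 2113.90 = 2274.90 deg C


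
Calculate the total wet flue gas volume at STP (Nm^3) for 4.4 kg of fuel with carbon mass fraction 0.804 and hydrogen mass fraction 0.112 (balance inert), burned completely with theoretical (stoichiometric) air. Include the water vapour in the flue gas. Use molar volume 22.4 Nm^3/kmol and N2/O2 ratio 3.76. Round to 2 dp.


Per kg fuel: CO2 = (C/12 kmol)*22.4 = (0.804/12)*22.4 = 1.50080 Nm^3
Per kg fuel: H2O = (H/2 kmol)*22.4 = (0.112/2)*22.4 = 1.25440 Nm^3
O2 needed per kg fuel = C/12 + H/4 = 0.804/12 + 0.112/4 = 0.09500000 kmol
Per kg fuel: N2 = O2*3.76*22.4 = 0.09500000*3.76*22.4 = 8.00128 Nm^3
Total per kg = 1.50080 + 1.25440 + 8.00128 = 10.75648 Nm^3
Total = 10.75648 * 4.4 = 47.33 Nm^3


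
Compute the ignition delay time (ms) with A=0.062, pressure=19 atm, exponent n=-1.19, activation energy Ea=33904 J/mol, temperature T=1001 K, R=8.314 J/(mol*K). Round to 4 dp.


tau = A * P^n * exp(Ea/(R*T))
P^n = 19^(-1.19) = 0.03008037
Ea/(R*T) = 33904/(8.314*1001) = 4.073867
exp(Ea/(R*T)) = 58.783838
tau = 0.062 * 0.03008037 * 58.783838 = 0.1096 ms


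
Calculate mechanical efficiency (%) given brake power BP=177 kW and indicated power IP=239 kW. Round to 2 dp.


eta_mech = (BP / IP) * 100
Ratio = 177 / 239 = 0.7406
eta_mech = 0.7406 * 100 = 74.06%


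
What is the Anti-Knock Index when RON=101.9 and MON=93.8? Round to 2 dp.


AKI = (RON + MON) / 2
AKI = (101.9 + 93.8) / 2
AKI = 195.7 / 2 = 97.85


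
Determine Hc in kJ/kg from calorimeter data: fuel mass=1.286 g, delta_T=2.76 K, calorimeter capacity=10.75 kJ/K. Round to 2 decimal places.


Hc = C_cal * delta_T / m_fuel
Q_released = 10.75 * 2.76 = 29.6700 kJ
m_fuel = 1.286 g = 1.286/1000 kg = 0.001286 kg
Hc = 29.6700 / 0.001286 = 23071.54 kJ/kg


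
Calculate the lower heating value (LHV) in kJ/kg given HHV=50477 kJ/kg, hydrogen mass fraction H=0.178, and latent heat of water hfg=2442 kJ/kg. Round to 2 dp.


LHV = HHV - hfg * 9 * H
Water correction = 2442 * 9 * 0.178 = 3912.084 kJ/kg
LHV = 50477 - 3912.084 = 46564.92 kJ/kg


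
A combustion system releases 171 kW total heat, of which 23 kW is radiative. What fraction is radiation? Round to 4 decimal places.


f_rad = Q_rad / Q_total
f_rad = 23 / 171 = 0.1345


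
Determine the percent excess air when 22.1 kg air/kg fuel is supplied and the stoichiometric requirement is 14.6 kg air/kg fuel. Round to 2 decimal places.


Excess air = actual - stoichiometric = 22.1 - 14.6 = 7.50 kg/kg fuel
Excess air % = (excess / stoich) * 100 = (7.50 / 14.6) * 100 = 51.37%


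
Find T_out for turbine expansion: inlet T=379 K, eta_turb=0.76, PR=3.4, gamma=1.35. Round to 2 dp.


T_out = T_in * (1 - eta * (1 - PR^(-(gamma-1)/gamma)))
Exponent = -(1.35-1)/1.35 = -0.25925926
PR^exp = 3.4^(-0.25925926) = 0.72813041
Factor = 1 - 0.76*(1 - 0.72813041) = 0.79337911
T_out = 379 * 0.79337911 = 300.69 K


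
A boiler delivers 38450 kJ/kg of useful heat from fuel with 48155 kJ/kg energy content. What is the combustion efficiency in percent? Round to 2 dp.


Efficiency = (Q_useful / Q_fuel) * 100
Efficiency = (38450 / 48155) * 100
Efficiency = 0.7985 * 100 = 79.85%


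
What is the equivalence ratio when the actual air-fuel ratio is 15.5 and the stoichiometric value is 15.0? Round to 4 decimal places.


phi = AFR_stoich / AFR_actual
phi = 15.0 / 15.5 = 0.9677


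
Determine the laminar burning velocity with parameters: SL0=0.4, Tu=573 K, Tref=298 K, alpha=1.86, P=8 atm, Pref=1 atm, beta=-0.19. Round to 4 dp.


SL = SL0 * (Tu/Tref)^alpha * (P/Pref)^beta
T ratio = 573/298 = 1.92281879
(T ratio)^alpha = 1.92281879^1.86 = 3.373847
(P/Pref)^beta = 8^(-0.19) = 0.673617
SL = 0.4 * 3.373847 * 0.673617 = 0.9091 m/s


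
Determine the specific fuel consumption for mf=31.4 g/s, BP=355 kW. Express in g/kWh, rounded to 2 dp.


SFC = (mf / BP) * 3600
Rate = 31.4 / 355 = 0.088451 g/(s*kW)
SFC = 0.088451 * 3600 = 318.42 g/kWh


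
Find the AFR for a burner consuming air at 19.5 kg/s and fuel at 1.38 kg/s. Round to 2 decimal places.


AFR = m_air / m_fuel
AFR = 19.5 / 1.38 = 14.13


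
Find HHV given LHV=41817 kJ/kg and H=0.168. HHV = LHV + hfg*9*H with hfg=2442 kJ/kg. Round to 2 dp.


HHV = LHV + hfg * 9 * H
Water addition = 2442 * 9 * 0.168 = 3692.304 kJ/kg
HHV = 41817 + 3692.304 = 45509.30 kJ/kg


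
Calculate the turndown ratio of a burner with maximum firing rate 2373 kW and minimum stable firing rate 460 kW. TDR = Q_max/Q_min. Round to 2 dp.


TDR = Q_max / Q_min
TDR = 2373 / 460 = 5.16


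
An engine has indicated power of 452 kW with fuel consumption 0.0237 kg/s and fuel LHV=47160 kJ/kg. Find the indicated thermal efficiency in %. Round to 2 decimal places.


eta_ith = (IP / (mf * LHV)) * 100
Denominator = 0.0237 * 47160 = 1117.6920 kW
eta_ith = (452 / 1117.6920) * 100 = 40.44%


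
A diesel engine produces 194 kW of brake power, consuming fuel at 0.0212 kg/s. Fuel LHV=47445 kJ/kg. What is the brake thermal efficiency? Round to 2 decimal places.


eta_BTE = (BP / (mf * LHV)) * 100
Denominator = 0.0212 * 47445 = 1005.8340 kW
eta_BTE = (194 / 1005.8340) * 100 = 19.29%


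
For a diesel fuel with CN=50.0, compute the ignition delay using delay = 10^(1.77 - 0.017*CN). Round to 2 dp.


delay = 10^(1.77 - 0.017*CN)
Exponent = 1.77 - 0.017*50.0 = 0.9200
delay = 10^0.9200 = 8.32 ms


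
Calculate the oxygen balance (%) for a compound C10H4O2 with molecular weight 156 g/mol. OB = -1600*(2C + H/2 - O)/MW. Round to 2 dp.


OB = -1600 * (2C + H/2 - O) / MW
Inner = 2*10 + 4/2 - 2 = 20.00
OB = -1600 * 20.00 / 156 = -205.13%


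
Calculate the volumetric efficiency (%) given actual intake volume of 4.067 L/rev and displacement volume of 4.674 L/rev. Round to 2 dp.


eta_v = (V_actual / V_disp) * 100
Ratio = 4.067 / 4.674 = 0.8701
eta_v = 0.8701 * 100 = 87.01%


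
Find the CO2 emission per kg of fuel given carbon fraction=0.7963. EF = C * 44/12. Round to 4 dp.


EF = C_frac * (M_CO2 / M_C)
EF = 0.7963 * (44/12)
EF = 0.7963 * 3.666667 = 2.9198 kg_CO2/kg_fuel


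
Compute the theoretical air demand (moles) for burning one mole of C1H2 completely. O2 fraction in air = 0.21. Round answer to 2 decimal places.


Balanced combustion: C1H2 + 1.5 O2 -> 1 CO2 + 1 H2O
O2 needed = C + H/4 = 1 + 2/4 = 1.50 moles
Air moles = O2 / 0.21 = 1.50 / 0.21 = 7.14 moles air


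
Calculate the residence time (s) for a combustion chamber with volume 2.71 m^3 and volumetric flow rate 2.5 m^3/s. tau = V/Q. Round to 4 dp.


tau = V / Q_flow
tau = 2.71 / 2.5 = 1.0840 s


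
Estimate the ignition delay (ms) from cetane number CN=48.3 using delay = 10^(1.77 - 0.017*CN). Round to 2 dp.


delay = 10^(1.77 - 0.017*CN)
Exponent = 1.77 - 0.017*48.3 = 0.9489
delay = 10^0.9489 = 8.89 ms


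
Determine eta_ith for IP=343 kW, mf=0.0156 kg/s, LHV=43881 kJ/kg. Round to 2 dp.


eta_ith = (IP / (mf * LHV)) * 100
Denominator = 0.0156 * 43881 = 684.5436 kW
eta_ith = (343 / 684.5436) * 100 = 50.11%


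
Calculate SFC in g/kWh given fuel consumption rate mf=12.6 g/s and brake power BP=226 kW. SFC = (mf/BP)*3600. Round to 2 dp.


SFC = (mf / BP) * 3600
Rate = 12.6 / 226 = 0.055752 g/(s*kW)
SFC = 0.055752 * 3600 = 200.71 g/kWh


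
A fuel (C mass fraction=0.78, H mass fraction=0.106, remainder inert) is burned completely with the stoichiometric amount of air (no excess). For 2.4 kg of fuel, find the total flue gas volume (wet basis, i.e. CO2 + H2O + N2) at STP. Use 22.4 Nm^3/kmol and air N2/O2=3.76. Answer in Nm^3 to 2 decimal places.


Per kg fuel: CO2 = (C/12 kmol)*22.4 = (0.78/12)*22.4 = 1.45600 Nm^3
Per kg fuel: H2O = (H/2 kmol)*22.4 = (0.106/2)*22.4 = 1.18720 Nm^3
O2 needed per kg fuel = C/12 + H/4 = 0.78/12 + 0.106/4 = 0.09150000 kmol
Per kg fuel: N2 = O2*3.76*22.4 = 0.09150000*3.76*22.4 = 7.70650 Nm^3
Total per kg = 1.45600 + 1.18720 + 7.70650 = 10.34970 Nm^3
Total = 10.34970 * 2.4 = 24.84 Nm^3


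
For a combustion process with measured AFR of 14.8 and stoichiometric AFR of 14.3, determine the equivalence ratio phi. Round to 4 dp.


phi = AFR_stoich / AFR_actual
phi = 14.3 / 14.8 = 0.9662


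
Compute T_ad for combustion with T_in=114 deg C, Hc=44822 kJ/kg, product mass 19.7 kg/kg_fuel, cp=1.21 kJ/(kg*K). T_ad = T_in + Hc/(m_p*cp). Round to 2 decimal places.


T_ad = T_in + Hc / (m_p * cp)
Denominator = 19.7 * 1.21 = 23.8370
Temperature rise = 44822 / 23.8370 = 1880.35 K
T_ad = 114 + 1880.35 = 1994.35 deg C


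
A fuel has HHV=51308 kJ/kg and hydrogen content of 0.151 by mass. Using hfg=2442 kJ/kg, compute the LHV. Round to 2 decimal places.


LHV = HHV - hfg * 9 * H
Water correction = 2442 * 9 * 0.151 = 3318.678 kJ/kg
LHV = 51308 - 3318.678 = 47989.32 kJ/kg


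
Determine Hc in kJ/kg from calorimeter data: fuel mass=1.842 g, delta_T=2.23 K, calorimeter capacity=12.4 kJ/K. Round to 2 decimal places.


Hc = C_cal * delta_T / m_fuel
Q_released = 12.4 * 2.23 = 27.6520 kJ
m_fuel = 1.842 g = 1.842/1000 kg = 0.001842 kg
Hc = 27.6520 / 0.001842 = 15011.94 kJ/kg


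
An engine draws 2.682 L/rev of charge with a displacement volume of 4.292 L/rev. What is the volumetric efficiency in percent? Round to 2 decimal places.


eta_v = (V_actual / V_disp) * 100
Ratio = 2.682 / 4.292 = 0.6249
eta_v = 0.6249 * 100 = 62.49%


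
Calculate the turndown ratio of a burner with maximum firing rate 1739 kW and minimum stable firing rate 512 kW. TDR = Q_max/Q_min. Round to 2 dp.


TDR = Q_max / Q_min
TDR = 1739 / 512 = 3.40


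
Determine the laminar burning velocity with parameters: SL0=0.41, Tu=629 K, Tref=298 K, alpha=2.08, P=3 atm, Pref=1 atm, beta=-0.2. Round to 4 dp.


SL = SL0 * (Tu/Tref)^alpha * (P/Pref)^beta
T ratio = 629/298 = 2.11073826
(T ratio)^alpha = 2.11073826^2.08 = 4.729590
(P/Pref)^beta = 3^(-0.2) = 0.802742
SL = 0.41 * 4.729590 * 0.802742 = 1.5566 m/s


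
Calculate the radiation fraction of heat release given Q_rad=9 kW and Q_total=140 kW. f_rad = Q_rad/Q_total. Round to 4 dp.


f_rad = Q_rad / Q_total
f_rad = 9 / 140 = 0.0643


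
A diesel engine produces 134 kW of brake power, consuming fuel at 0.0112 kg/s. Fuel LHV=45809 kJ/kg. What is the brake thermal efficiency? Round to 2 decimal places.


eta_BTE = (BP / (mf * LHV)) * 100
Denominator = 0.0112 * 45809 = 513.0608 kW
eta_BTE = (134 / 513.0608) * 100 = 26.12%


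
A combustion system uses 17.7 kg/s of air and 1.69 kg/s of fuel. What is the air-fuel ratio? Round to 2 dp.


AFR = m_air / m_fuel
AFR = 17.7 / 1.69 = 10.47


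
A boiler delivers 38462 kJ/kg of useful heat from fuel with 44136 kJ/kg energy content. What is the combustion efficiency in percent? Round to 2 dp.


Efficiency = (Q_useful / Q_fuel) * 100
Efficiency = (38462 / 44136) * 100
Efficiency = 0.8714 * 100 = 87.14%


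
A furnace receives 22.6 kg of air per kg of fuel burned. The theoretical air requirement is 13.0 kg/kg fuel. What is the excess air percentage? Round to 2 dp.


Excess air = actual - stoichiometric = 22.6 - 13.0 = 9.60 kg/kg fuel
Excess air % = (excess / stoich) * 100 = (9.60 / 13.0) * 100 = 73.85%


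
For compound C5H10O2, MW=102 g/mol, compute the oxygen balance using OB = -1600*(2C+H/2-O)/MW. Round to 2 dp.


OB = -1600 * (2C + H/2 - O) / MW
Inner = 2*5 + 10/2 - 2 = 13.00
OB = -1600 * 13.00 / 102 = -203.92%


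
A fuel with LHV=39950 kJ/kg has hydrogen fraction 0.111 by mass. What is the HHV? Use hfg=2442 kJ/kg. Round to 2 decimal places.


HHV = LHV + hfg * 9 * H
Water addition = 2442 * 9 * 0.111 = 2439.558 kJ/kg
HHV = 39950 + 2439.558 = 42389.56 kJ/kg


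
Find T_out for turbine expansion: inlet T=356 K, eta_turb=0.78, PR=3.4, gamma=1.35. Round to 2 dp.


T_out = T_in * (1 - eta * (1 - PR^(-(gamma-1)/gamma)))
Exponent = -(1.35-1)/1.35 = -0.25925926
PR^exp = 3.4^(-0.25925926) = 0.72813041
Factor = 1 - 0.78*(1 - 0.72813041) = 0.78794172
T_out = 356 * 0.78794172 = 280.51 K


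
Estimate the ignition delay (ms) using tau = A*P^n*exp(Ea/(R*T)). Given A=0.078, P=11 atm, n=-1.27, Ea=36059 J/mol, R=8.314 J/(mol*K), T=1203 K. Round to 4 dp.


tau = A * P^n * exp(Ea/(R*T))
P^n = 11^(-1.27) = 0.04758075
Ea/(R*T) = 36059/(8.314*1203) = 3.605272
exp(Ea/(R*T)) = 36.791688
tau = 0.078 * 0.04758075 * 36.791688 = 0.1365 ms


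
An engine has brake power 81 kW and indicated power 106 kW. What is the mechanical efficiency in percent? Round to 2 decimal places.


eta_mech = (BP / IP) * 100
Ratio = 81 / 106 = 0.7642
eta_mech = 0.7642 * 100 = 76.42%


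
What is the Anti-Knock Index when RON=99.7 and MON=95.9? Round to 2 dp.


AKI = (RON + MON) / 2
AKI = (99.7 + 95.9) / 2
AKI = 195.6 / 2 = 97.80


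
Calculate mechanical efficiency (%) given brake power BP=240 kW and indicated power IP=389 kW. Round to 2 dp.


eta_mech = (BP / IP) * 100
Ratio = 240 / 389 = 0.6170
eta_mech = 0.6170 * 100 = 61.70%


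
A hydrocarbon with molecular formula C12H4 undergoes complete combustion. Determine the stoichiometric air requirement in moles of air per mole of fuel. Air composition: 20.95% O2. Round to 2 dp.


Balanced combustion: C12H4 + 13 O2 -> 12 CO2 + 2 H2O
O2 needed = C + H/4 = 12 + 4/4 = 13.00 moles
Air moles = O2 / 0.2095 = 13.00 / 0.2095 = 62.05 moles air


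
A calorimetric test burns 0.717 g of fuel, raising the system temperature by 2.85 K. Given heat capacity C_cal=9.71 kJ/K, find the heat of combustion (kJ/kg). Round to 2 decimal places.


Hc = C_cal * delta_T / m_fuel
Q_released = 9.71 * 2.85 = 27.6735 kJ
m_fuel = 0.717 g = 0.717/1000 kg = 0.000717 kg
Hc = 27.6735 / 0.000717 = 38596.23 kJ/kg


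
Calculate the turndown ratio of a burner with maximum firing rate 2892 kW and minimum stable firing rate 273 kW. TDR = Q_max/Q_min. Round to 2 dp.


TDR = Q_max / Q_min
TDR = 2892 / 273 = 10.59


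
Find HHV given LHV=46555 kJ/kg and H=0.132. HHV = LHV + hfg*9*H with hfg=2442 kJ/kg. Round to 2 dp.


HHV = LHV + hfg * 9 * H
Water addition = 2442 * 9 * 0.132 = 2901.096 kJ/kg
HHV = 46555 + 2901.096 = 49456.10 kJ/kg


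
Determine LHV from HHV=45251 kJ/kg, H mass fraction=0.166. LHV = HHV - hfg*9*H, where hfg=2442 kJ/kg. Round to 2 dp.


LHV = HHV - hfg * 9 * H
Water correction = 2442 * 9 * 0.166 = 3648.348 kJ/kg
LHV = 45251 - 3648.348 = 41602.65 kJ/kg


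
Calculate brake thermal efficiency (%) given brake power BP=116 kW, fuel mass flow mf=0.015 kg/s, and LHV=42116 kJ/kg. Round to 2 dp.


eta_BTE = (BP / (mf * LHV)) * 100
Denominator = 0.015 * 42116 = 631.7400 kW
eta_BTE = (116 / 631.7400) * 100 = 18.36%


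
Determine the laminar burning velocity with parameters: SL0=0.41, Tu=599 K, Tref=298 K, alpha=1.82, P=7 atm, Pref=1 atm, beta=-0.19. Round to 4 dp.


SL = SL0 * (Tu/Tref)^alpha * (P/Pref)^beta
T ratio = 599/298 = 2.01006711
(T ratio)^alpha = 2.01006711^1.82 = 3.563225
(P/Pref)^beta = 7^(-0.19) = 0.690926
SL = 0.41 * 3.563225 * 0.690926 = 1.0094 m/s


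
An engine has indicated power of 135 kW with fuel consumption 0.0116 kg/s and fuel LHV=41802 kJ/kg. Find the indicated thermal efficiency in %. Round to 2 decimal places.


eta_ith = (IP / (mf * LHV)) * 100
Denominator = 0.0116 * 41802 = 484.9032 kW
eta_ith = (135 / 484.9032) * 100 = 27.84%


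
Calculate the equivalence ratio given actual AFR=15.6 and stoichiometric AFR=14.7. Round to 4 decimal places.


phi = AFR_stoich / AFR_actual
phi = 14.7 / 15.6 = 0.9423


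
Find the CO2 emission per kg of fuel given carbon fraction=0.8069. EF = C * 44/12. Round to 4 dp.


EF = C_frac * (M_CO2 / M_C)
EF = 0.8069 * (44/12)
EF = 0.8069 * 3.666667 = 2.9586 kg_CO2/kg_fuel


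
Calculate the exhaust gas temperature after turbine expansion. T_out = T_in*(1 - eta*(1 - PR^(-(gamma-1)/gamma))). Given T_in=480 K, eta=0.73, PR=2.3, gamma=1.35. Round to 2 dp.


T_out = T_in * (1 - eta * (1 - PR^(-(gamma-1)/gamma)))
Exponent = -(1.35-1)/1.35 = -0.25925926
PR^exp = 2.3^(-0.25925926) = 0.80578413
Factor = 1 - 0.73*(1 - 0.80578413) = 0.85822241
T_out = 480 * 0.85822241 = 411.95 K


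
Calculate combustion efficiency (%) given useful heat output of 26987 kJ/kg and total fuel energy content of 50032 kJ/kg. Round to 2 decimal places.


Efficiency = (Q_useful / Q_fuel) * 100
Efficiency = (26987 / 50032) * 100
Efficiency = 0.5394 * 100 = 53.94%


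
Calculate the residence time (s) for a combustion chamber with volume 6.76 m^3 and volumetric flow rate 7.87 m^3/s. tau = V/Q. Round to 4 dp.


tau = V / Q_flow
tau = 6.76 / 7.87 = 0.8590 s


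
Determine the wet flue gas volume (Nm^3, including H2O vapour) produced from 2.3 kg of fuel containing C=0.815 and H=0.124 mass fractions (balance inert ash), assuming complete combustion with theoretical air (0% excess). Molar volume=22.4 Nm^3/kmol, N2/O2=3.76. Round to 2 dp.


Per kg fuel: CO2 = (C/12 kmol)*22.4 = (0.815/12)*22.4 = 1.52133 Nm^3
Per kg fuel: H2O = (H/2 kmol)*22.4 = (0.124/2)*22.4 = 1.38880 Nm^3
O2 needed per kg fuel = C/12 + H/4 = 0.815/12 + 0.124/4 = 0.09891667 kmol
Per kg fuel: N2 = O2*3.76*22.4 = 0.09891667*3.76*22.4 = 8.33116 Nm^3
Total per kg = 1.52133 + 1.38880 + 8.33116 = 11.24129 Nm^3
Total = 11.24129 * 2.3 = 25.85 Nm^3


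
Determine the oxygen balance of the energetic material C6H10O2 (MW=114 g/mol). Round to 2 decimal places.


OB = -1600 * (2C + H/2 - O) / MW
Inner = 2*6 + 10/2 - 2 = 15.00
OB = -1600 * 15.00 / 114 = -210.53%


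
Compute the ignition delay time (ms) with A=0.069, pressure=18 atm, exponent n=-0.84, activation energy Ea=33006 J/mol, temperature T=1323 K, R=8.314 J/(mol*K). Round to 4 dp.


tau = A * P^n * exp(Ea/(R*T))
P^n = 18^(-0.84) = 0.08822082
Ea/(R*T) = 33006/(8.314*1323) = 3.000703
exp(Ea/(R*T)) = 20.099665
tau = 0.069 * 0.08822082 * 20.099665 = 0.1224 ms


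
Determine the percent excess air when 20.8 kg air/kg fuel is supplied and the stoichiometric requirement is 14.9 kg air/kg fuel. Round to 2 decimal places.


Excess air = actual - stoichiometric = 20.8 - 14.9 = 5.90 kg/kg fuel
Excess air % = (excess / stoich) * 100 = (5.90 / 14.9) * 100 = 39.60%


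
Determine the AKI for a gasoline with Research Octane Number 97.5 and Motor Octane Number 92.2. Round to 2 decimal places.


AKI = (RON + MON) / 2
AKI = (97.5 + 92.2) / 2
AKI = 189.7 / 2 = 94.85
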